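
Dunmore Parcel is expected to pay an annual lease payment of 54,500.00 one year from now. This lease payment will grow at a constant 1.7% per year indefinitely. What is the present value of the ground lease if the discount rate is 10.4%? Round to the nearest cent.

626436.78

Growing perpetuity: P = D₁ / (r − g) = 54,500.0000 / (0.104 − 0.017) = 626,436.78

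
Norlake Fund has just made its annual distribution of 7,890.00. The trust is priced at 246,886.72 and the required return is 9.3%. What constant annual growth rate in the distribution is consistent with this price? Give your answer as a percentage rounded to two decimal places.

5.92%

P = D₀(1+g)/(r−g) ⇒ P(r−g) = D₀(1+g) ⇒ g(P+D₀) = P·r − D₀
g = (P·r − D₀)/(P + D₀) = (246,886.72×0.093 − 7,890.00) / (246,886.72 + 7,890.00) = 0.059152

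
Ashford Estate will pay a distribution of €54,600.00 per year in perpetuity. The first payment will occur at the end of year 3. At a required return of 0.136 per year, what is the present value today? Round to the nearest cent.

Value at end of year 2: C / r = €54,600.00 / 0.136 = €401,470.5882
Discount to today: PV = €401,470.5882 / (1 + 0.136)^2 = €401,470.5882 / 1.290496 = €311,097.89

€311097.89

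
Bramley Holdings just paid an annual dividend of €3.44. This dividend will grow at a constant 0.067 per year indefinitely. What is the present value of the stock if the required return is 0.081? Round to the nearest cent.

D₁ = D₀ × (1 + g) = €3.44 × 1.067 = €3.6705
Growing perpetuity: P = D₁ / (r − g) = €3.6705 / (0.081 − 0.067) = €262.18

€262.18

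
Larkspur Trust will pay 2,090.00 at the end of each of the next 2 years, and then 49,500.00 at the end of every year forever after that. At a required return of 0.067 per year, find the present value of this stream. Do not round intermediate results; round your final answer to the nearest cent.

PV of 2-year annuity: 2,090.00 × [1 − (1+0.067)^−2] / 0.067 = 3794.52942
Perpetuity value at year 2: 49,500.00 / 0.067 = 738805.97015
PV of perpetuity: 738805.97015 / (1+0.067)^2 = 648935.53662
Total PV = 3794.52942 + 648935.53662 = 652730.06603

652730.07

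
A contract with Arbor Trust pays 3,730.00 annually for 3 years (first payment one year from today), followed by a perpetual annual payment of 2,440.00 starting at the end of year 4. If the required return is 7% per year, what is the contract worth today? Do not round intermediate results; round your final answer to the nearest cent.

38242.51

PV of 3-year annuity: 3,730.00 × [1 − (1+0.07)^−3] / 0.07 = 9788.69885
Perpetuity value at year 3: 2,440.00 / 0.07 = 34857.14286
PV of perpetuity: 34857.14286 / (1+0.07)^3 = 28453.81171
Total PV = 9788.69885 + 28453.81171 = 38242.51055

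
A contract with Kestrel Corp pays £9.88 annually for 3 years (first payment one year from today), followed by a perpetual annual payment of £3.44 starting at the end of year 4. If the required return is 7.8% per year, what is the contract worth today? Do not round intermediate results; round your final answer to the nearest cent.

£60.76

PV of 3-year annuity: £9.88 × [1 − (1+0.078)^−3] / 0.078 = 25.55388
Perpetuity value at year 3: £3.44 / 0.078 = 44.10256
PV of perpetuity: 44.10256 / (1+0.078)^3 = 35.20526
Total PV = 25.55388 + 35.20526 = 60.75914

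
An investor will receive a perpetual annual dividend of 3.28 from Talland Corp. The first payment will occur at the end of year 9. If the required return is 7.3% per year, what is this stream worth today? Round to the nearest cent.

Value at end of year 8: C / r = 3.28 / 0.073 = 44.9315
Discount to today: PV = 44.9315 / (1 + 0.073)^8 = 44.9315 / 1.757105 = 25.57

25.57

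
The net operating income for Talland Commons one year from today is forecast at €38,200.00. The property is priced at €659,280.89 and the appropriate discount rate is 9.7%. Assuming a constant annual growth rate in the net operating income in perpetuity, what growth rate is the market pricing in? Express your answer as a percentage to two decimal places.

3.91%

P = D₁/(r−g) ⇒ g = r − D₁/P = 0.097 − €38,200.00/€659,280.89 = 0.039058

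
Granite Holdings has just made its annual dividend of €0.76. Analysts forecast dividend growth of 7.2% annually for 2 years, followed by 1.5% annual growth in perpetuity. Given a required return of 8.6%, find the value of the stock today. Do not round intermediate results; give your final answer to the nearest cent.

€12.08

D_1 = 0.81472
D_2 = 0.87338
Terminal value at year 2: TV = D_2×(1+g_2)/(r−g_2) = 0.88648/0.071 = 12.48564
P_0 = D_1/(1+r)^1 + D_2/(1+r)^2 + TV/(1+r)^2
    = 0.75020 + 0.74053 + 10.58647 = 12.07720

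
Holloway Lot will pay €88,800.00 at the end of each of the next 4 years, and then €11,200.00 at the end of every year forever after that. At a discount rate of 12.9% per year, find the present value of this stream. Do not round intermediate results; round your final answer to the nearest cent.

€318121.09

PV of 4-year annuity: €88,800.00 × [1 − (1+0.129)^−4] / 0.129 = 264682.80135
Perpetuity value at year 4: €11,200.00 / 0.129 = 86821.70543
PV of perpetuity: 86821.70543 / (1+0.129)^4 = 53438.28904
Total PV = 264682.80135 + 53438.28904 = 318121.09039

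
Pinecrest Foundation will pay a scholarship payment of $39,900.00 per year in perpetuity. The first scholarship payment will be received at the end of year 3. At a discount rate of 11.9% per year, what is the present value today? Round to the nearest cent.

$267772.37

Value at end of year 2: C / r = $39,900.00 / 0.119 = $335,294.1176
Discount to today: PV = $335,294.1176 / (1 + 0.119)^2 = $335,294.1176 / 1.252161 = $267,772.37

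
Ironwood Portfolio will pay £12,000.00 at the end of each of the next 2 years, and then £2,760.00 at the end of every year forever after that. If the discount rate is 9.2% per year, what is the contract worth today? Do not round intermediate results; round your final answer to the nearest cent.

PV of 2-year annuity: £12,000.00 × [1 − (1+0.092)^−2] / 0.092 = 21052.20787
Perpetuity value at year 2: £2,760.00 / 0.092 = 30000.00000
PV of perpetuity: 30000.00000 / (1+0.092)^2 = 25157.99219
Total PV = 21052.20787 + 25157.99219 = 46210.20006

£46210.20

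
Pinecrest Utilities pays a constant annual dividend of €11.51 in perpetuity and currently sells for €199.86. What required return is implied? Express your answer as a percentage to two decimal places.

5.76%

P = C/r ⇒ r = C/P = €11.51/€199.86 = 0.057590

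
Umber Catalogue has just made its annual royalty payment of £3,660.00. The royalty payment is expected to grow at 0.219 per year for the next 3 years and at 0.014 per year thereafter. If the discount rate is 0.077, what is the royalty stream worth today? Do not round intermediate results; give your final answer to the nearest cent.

D_1 = 4461.54000
D_2 = 5438.61726
D_3 = 6629.67444
Terminal value at year 3: TV = D_3×(1+g_2)/(r−g_2) = 6722.48988/0.063 = 106706.18860
P_0 = D_1/(1+r)^1 + D_2/(1+r)^2 + D_3/(1+r)^3 + TV/(1+r)^3
    = 4142.56267 + 4688.75014 + 5306.95118 + 85416.64278 = 99554.90677

£99554.91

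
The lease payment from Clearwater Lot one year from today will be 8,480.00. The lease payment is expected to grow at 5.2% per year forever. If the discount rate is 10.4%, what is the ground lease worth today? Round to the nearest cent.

163076.92

Growing perpetuity: P = D₁ / (r − g) = 8,480.0000 / (0.104 − 0.052) = 163,076.92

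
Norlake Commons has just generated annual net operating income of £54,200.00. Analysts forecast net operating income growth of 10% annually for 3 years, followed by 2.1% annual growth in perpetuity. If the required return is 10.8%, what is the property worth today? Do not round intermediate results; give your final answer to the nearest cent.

£782656.05

D_1 = 59620.00000
D_2 = 65582.00000
D_3 = 72140.20000
Terminal value at year 3: TV = D_3×(1+g_2)/(r−g_2) = 73655.14420/0.087 = 846610.85287
P_0 = D_1/(1+r)^1 + D_2/(1+r)^2 + D_3/(1+r)^3 + TV/(1+r)^3
    = 53808.66426 + 53420.15405 + 53034.44897 + 622392.78613 = 782656.05341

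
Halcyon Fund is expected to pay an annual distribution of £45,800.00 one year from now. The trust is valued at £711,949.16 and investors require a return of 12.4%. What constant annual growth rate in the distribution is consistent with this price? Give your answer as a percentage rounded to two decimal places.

P = D₁/(r−g) ⇒ g = r − D₁/P = 0.124 − £45,800.00/£711,949.16 = 0.059670

5.97%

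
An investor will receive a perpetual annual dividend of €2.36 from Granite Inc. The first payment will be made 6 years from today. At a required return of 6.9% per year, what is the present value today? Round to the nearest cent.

Value at end of year 5: C / r = €2.36 / 0.069 = €34.2029
Discount to today: PV = €34.2029 / (1 + 0.069)^5 = €34.2029 / 1.396010 = €24.50

€24.50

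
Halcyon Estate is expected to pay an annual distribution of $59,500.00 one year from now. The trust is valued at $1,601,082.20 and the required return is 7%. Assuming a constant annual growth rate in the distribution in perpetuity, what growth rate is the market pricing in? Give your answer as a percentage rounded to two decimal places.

3.28%

P = D₁/(r−g) ⇒ g = r − D₁/P = 0.07 − $59,500.00/$1,601,082.20 = 0.032838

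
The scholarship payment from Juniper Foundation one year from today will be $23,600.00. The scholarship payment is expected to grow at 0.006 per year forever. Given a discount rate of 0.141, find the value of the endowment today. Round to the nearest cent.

Growing perpetuity: P = D₁ / (r − g) = $23,600.0000 / (0.141 − 0.006) = $174,814.81

$174814.81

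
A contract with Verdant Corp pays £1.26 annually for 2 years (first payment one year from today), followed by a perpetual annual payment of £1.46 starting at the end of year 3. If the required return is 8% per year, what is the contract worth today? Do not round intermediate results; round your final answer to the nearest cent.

PV of 2-year annuity: £1.26 × [1 − (1+0.08)^−2] / 0.08 = 2.24691
Perpetuity value at year 2: £1.46 / 0.08 = 18.25000
PV of perpetuity: 18.25000 / (1+0.08)^2 = 15.64643
Total PV = 2.24691 + 15.64643 = 17.89335

£17.89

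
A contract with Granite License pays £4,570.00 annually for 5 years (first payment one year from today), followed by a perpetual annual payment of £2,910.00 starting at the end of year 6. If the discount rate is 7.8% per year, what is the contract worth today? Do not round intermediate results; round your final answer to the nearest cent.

PV of 5-year annuity: £4,570.00 × [1 − (1+0.078)^−5] / 0.078 = 18343.27373
Perpetuity value at year 5: £2,910.00 / 0.078 = 37307.69231
PV of perpetuity: 37307.69231 / (1+0.078)^5 = 25627.40204
Total PV = 18343.27373 + 25627.40204 = 43970.67576

£43970.68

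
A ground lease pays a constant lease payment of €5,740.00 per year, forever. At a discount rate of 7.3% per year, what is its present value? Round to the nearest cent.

Level perpetuity: PV = C / r = €5,740.00 / 0.073 = €78,630.14

€78630.14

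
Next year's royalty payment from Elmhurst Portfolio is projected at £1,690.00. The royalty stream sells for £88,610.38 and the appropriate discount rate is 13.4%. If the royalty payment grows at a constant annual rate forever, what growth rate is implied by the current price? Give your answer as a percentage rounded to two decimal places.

P = D₁/(r−g) ⇒ g = r − D₁/P = 0.134 − £1,690.00/£88,610.38 = 0.114928

11.49%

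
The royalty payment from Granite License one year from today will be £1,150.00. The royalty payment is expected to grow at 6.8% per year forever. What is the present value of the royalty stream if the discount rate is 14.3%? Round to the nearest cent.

Growing perpetuity: P = D₁ / (r − g) = £1,150.0000 / (0.143 − 0.068) = £15,333.33

£15333.33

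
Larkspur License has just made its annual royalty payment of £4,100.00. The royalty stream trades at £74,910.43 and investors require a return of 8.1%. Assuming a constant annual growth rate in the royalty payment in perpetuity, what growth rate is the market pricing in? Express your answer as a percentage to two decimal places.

2.49%

P = D₀(1+g)/(r−g) ⇒ P(r−g) = D₀(1+g) ⇒ g(P+D₀) = P·r − D₀
g = (P·r − D₀)/(P + D₀) = (£74,910.43×0.081 − £4,100.00) / (£74,910.43 + £4,100.00) = 0.024905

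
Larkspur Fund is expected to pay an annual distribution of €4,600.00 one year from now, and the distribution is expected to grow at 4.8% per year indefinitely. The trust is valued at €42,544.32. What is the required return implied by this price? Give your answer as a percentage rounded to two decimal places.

15.61%

P = D₁/(r − g) ⇒ r = D₁/P + g = €4,600.0000/€42,544.32 + 0.048 = 0.108123 + 0.048 = 0.156123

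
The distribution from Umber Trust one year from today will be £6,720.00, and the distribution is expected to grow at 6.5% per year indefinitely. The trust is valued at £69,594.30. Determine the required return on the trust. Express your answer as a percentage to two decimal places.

P = D₁/(r − g) ⇒ r = D₁/P + g = £6,720.0000/£69,594.30 + 0.065 = 0.096560 + 0.065 = 0.161560

16.16%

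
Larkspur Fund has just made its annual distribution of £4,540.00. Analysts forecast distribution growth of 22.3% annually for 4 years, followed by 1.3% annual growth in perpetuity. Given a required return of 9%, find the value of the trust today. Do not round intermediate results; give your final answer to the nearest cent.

D_1 = 5552.42000
D_2 = 6790.60966
D_3 = 8304.91561
D_4 = 10156.91180
Terminal value at year 4: TV = D_4×(1+g_2)/(r−g_2) = 10288.95165/0.077 = 133622.74869
P_0 = D_1/(1+r)^1 + D_2/(1+r)^2 + D_3/(1+r)^3 + D_4/(1+r)^4 + TV/(1+r)^4
    = 5093.96330 + 5715.52029 + 6412.91864 + 7195.41238 + 94661.72395 = 119079.53857

£119079.54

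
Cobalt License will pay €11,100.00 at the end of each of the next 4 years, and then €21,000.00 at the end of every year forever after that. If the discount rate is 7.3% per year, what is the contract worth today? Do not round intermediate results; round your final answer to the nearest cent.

€254363.70

PV of 4-year annuity: €11,100.00 × [1 − (1+0.073)^−4] / 0.073 = 37344.80745
Perpetuity value at year 4: €21,000.00 / 0.073 = 287671.23288
PV of perpetuity: 287671.23288 / (1+0.073)^4 = 217018.89445
Total PV = 37344.80745 + 217018.89445 = 254363.70191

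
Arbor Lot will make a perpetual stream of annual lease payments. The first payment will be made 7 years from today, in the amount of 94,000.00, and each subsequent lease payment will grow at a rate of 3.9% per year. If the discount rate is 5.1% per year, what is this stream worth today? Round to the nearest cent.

Value at end of year 6: C₁ / (r − g) = 94,000.00 / (0.051 − 0.039) = 7,833,333.3333
Discount to today: PV = 7,833,333.3333 / (1 + 0.051)^6 = 7,833,333.3333 / 1.347772 = 5,812,062.98

5812062.98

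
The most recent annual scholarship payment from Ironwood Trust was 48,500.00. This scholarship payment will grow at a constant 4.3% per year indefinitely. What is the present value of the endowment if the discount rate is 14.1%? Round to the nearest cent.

516178.57

D₁ = D₀ × (1 + g) = 48,500.00 × 1.043 = 50,585.5000
Growing perpetuity: P = D₁ / (r − g) = 50,585.5000 / (0.141 − 0.043) = 516,178.57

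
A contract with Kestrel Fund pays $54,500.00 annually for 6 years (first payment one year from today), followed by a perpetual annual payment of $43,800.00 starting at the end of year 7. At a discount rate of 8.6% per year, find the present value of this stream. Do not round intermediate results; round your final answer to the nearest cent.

$557879.52

PV of 6-year annuity: $54,500.00 × [1 − (1+0.086)^−6] / 0.086 = 247425.91901
Perpetuity value at year 6: $43,800.00 / 0.086 = 509302.32558
PV of perpetuity: 509302.32558 / (1+0.086)^6 = 310453.60535
Total PV = 247425.91901 + 310453.60535 = 557879.52436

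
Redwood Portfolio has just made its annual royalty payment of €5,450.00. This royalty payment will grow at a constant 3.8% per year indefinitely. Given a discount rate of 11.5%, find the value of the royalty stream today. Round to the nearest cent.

€73468.83

D₁ = D₀ × (1 + g) = €5,450.00 × 1.038 = €5,657.1000
Growing perpetuity: P = D₁ / (r − g) = €5,657.1000 / (0.115 − 0.038) = €73,468.83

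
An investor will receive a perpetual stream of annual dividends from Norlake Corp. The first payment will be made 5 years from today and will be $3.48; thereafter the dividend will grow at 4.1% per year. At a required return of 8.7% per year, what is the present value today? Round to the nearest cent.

Value at end of year 4: C₁ / (r − g) = $3.48 / (0.087 − 0.041) = $75.6522
Discount to today: PV = $75.6522 / (1 + 0.087)^4 = $75.6522 / 1.396105 = $54.19

$54.19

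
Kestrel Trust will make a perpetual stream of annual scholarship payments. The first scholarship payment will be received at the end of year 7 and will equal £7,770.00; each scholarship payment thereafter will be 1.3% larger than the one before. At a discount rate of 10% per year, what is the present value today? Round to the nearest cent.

Value at end of year 6: C₁ / (r − g) = £7,770.00 / (0.1 − 0.013) = £89,310.3448
Discount to today: PV = £89,310.3448 / (1 + 0.1)^6 = £89,310.3448 / 1.771561 = £50,413.36

£50413.36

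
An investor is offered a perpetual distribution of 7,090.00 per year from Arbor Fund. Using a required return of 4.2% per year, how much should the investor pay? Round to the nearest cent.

Level perpetuity: PV = C / r = 7,090.00 / 0.042 = 168,809.52

168809.52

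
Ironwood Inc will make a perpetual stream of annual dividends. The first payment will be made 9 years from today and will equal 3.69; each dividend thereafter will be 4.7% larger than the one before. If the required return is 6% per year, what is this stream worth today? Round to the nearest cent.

Value at end of year 8: C₁ / (r − g) = 3.69 / (0.06 − 0.047) = 283.8462
Discount to today: PV = 283.8462 / (1 + 0.06)^8 = 283.8462 / 1.593848 = 178.09

178.09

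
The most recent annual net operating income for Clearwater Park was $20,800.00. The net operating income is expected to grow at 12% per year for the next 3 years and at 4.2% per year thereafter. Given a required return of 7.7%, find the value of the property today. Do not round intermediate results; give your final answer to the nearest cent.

$763934.65

D_1 = 23296.00000
D_2 = 26091.52000
D_3 = 29222.50240
Terminal value at year 3: TV = D_3×(1+g_2)/(r−g_2) = 30449.84750/0.035 = 869995.64288
P_0 = D_1/(1+r)^1 + D_2/(1+r)^2 + D_3/(1+r)^3 + TV/(1+r)^3
    = 21630.45497 + 22494.06645 + 23392.15824 + 696417.96807 = 763934.64772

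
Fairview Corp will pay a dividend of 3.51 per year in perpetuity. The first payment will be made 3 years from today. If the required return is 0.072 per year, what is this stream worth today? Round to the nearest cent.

42.42

Value at end of year 2: C / r = 3.51 / 0.072 = 48.7500
Discount to today: PV = 48.7500 / (1 + 0.072)^2 = 48.7500 / 1.149184 = 42.42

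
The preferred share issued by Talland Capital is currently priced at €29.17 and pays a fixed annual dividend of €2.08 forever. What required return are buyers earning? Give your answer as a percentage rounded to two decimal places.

7.13%

P = C/r ⇒ r = C/P = €2.08/€29.17 = 0.071306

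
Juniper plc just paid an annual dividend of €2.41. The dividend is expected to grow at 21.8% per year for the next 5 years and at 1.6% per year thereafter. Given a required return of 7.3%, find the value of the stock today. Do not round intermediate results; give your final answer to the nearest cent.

€98.87

D_1 = 2.93538
D_2 = 3.57529
D_3 = 4.35471
D_4 = 5.30403
D_5 = 6.46031
Terminal value at year 5: TV = D_5×(1+g_2)/(r−g_2) = 6.56368/0.057 = 115.15223
P_0 = D_1/(1+r)^1 + D_2/(1+r)^2 + D_3/(1+r)^3 + D_4/(1+r)^4 + D_5/(1+r)^5 + TV/(1+r)^5
    = 2.73568 + 3.10536 + 3.52501 + 4.00136 + 4.54208 + 80.96060 = 98.87008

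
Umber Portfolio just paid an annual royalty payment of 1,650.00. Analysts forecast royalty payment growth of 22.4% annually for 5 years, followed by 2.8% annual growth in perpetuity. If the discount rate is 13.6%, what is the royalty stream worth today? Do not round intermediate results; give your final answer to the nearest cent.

D_1 = 2019.60000
D_2 = 2471.99040
D_3 = 3025.71625
D_4 = 3703.47669
D_5 = 4533.05547
Terminal value at year 5: TV = D_5×(1+g_2)/(r−g_2) = 4659.98102/0.108 = 43147.97242
P_0 = D_1/(1+r)^1 + D_2/(1+r)^2 + D_3/(1+r)^3 + D_4/(1+r)^4 + D_5/(1+r)^5 + TV/(1+r)^5
    = 1777.81690 + 1915.53511 + 2063.92163 + 2223.80289 + 2396.06931 + 22807.03009 = 33184.17594

33184.18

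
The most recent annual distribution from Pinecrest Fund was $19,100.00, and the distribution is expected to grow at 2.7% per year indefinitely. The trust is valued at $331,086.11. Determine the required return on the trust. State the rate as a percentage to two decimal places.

D₁ = $19,100.00 × 1.027 = $19,615.7000
P = D₁/(r − g) ⇒ r = D₁/P + g = $19,615.7000/$331,086.11 + 0.027 = 0.059247 + 0.027 = 0.086247

8.62%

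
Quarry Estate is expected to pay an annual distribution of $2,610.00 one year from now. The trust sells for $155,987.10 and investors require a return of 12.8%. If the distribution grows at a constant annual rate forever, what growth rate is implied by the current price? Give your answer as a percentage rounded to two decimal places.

11.13%

P = D₁/(r−g) ⇒ g = r − D₁/P = 0.128 − $2,610.00/$155,987.10 = 0.111268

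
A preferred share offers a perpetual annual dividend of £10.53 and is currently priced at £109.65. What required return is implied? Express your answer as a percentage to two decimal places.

P = C/r ⇒ r = C/P = £10.53/£109.65 = 0.096033

9.60%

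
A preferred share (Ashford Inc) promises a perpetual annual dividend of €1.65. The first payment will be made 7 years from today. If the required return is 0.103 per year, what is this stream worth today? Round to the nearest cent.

€8.90

Value at end of year 6: C / r = €1.65 / 0.103 = €16.0194
Discount to today: PV = €16.0194 / (1 + 0.103)^6 = €16.0194 / 1.800749 = €8.90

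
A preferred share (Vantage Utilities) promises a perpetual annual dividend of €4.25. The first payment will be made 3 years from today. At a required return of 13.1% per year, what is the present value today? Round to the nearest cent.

€25.36

Value at end of year 2: C / r = €4.25 / 0.131 = €32.4427
Discount to today: PV = €32.4427 / (1 + 0.131)^2 = €32.4427 / 1.279161 = €25.36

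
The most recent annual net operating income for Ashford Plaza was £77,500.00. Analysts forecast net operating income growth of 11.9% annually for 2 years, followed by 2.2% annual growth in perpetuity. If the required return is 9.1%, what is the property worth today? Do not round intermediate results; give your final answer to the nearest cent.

£1368593.23

D_1 = 86722.50000
D_2 = 97042.47750
Terminal value at year 2: TV = D_2×(1+g_2)/(r−g_2) = 99177.41201/0.069 = 1437353.79717
P_0 = D_1/(1+r)^1 + D_2/(1+r)^2 + TV/(1+r)^2
    = 79489.00092 + 81529.04860 + 1207575.18365 = 1368593.23317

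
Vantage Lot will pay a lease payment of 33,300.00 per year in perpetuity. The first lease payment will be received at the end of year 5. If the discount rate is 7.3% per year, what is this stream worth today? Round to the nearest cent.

344129.96

Value at end of year 4: C / r = 33,300.00 / 0.073 = 456,164.3836
Discount to today: PV = 456,164.3836 / (1 + 0.073)^4 = 456,164.3836 / 1.325558 = 344,129.96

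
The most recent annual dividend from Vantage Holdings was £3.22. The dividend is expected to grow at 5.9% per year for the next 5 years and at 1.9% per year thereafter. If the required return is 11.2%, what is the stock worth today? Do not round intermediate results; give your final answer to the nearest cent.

D_1 = 3.40998
D_2 = 3.61117
D_3 = 3.82423
D_4 = 4.04986
D_5 = 4.28880
Terminal value at year 5: TV = D_5×(1+g_2)/(r−g_2) = 4.37029/0.093 = 46.99232
P_0 = D_1/(1+r)^1 + D_2/(1+r)^2 + D_3/(1+r)^3 + D_4/(1+r)^4 + D_5/(1+r)^5 + TV/(1+r)^5
    = 3.06653 + 2.92037 + 2.78118 + 2.64863 + 2.52239 + 27.63777 = 41.57686

£41.58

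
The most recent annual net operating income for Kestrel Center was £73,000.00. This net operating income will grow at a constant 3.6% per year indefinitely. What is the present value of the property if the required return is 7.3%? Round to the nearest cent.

D₁ = D₀ × (1 + g) = £73,000.00 × 1.036 = £75,628.0000
Growing perpetuity: P = D₁ / (r − g) = £75,628.0000 / (0.073 − 0.036) = £2,044,000.00

£2044000.00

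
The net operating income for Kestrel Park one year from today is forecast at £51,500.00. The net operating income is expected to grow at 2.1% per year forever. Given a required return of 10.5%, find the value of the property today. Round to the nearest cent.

Growing perpetuity: P = D₁ / (r − g) = £51,500.0000 / (0.105 − 0.021) = £613,095.24

£613095.24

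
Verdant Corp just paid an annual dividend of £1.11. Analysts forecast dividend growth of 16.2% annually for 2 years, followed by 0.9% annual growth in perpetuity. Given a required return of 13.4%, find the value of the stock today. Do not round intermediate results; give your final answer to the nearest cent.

D_1 = 1.28982
D_2 = 1.49877
Terminal value at year 2: TV = D_2×(1+g_2)/(r−g_2) = 1.51226/0.125 = 12.09808
P_0 = D_1/(1+r)^1 + D_2/(1+r)^2 + TV/(1+r)^2
    = 1.13741 + 1.16549 + 9.40785 = 11.71075

£11.71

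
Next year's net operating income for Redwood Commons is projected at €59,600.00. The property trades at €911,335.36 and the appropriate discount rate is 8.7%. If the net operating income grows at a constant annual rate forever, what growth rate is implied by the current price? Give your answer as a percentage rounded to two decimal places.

P = D₁/(r−g) ⇒ g = r − D₁/P = 0.087 − €59,600.00/€911,335.36 = 0.021601

2.16%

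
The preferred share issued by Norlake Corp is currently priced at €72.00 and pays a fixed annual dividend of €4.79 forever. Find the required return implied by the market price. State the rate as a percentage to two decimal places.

6.65%

P = C/r ⇒ r = C/P = €4.79/€72.00 = 0.066528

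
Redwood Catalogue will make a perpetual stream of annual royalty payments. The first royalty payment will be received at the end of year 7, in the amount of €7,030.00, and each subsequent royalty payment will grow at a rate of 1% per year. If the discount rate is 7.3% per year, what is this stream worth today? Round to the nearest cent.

Value at end of year 6: C₁ / (r − g) = €7,030.00 / (0.073 − 0.01) = €111,587.3016
Discount to today: PV = €111,587.3016 / (1 + 0.073)^6 = €111,587.3016 / 1.526154 = €73,116.68

€73116.68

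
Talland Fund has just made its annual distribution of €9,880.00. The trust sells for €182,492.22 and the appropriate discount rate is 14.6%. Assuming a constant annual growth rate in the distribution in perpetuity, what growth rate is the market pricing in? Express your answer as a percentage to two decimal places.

8.71%

P = D₀(1+g)/(r−g) ⇒ P(r−g) = D₀(1+g) ⇒ g(P+D₀) = P·r − D₀
g = (P·r − D₀)/(P + D₀) = (€182,492.22×0.146 − €9,880.00) / (€182,492.22 + €9,880.00) = 0.087143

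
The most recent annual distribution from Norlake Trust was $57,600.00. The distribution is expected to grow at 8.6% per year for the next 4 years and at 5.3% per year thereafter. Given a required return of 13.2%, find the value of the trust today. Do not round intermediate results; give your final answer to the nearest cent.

D_1 = 62553.60000
D_2 = 67933.20960
D_3 = 73775.46563
D_4 = 80120.15567
Terminal value at year 4: TV = D_4×(1+g_2)/(r−g_2) = 84366.52392/0.079 = 1067930.68253
P_0 = D_1/(1+r)^1 + D_2/(1+r)^2 + D_3/(1+r)^3 + D_4/(1+r)^4 + TV/(1+r)^4
    = 55259.36396 + 53013.84210 + 50859.56937 + 48792.83775 + 650365.29302 = 858290.90619

$858290.91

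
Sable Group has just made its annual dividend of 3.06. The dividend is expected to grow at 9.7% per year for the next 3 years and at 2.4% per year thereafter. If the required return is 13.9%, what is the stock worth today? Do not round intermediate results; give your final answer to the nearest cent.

32.86

D_1 = 3.35682
D_2 = 3.68243
D_3 = 4.03963
Terminal value at year 3: TV = D_3×(1+g_2)/(r−g_2) = 4.13658/0.115 = 35.97025
P_0 = D_1/(1+r)^1 + D_2/(1+r)^2 + D_3/(1+r)^3 + TV/(1+r)^3
    = 2.94716 + 2.83849 + 2.73382 + 24.34290 = 32.86237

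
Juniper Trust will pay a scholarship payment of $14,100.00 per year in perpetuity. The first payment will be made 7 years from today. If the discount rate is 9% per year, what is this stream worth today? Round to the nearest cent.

$93415.21

Value at end of year 6: C / r = $14,100.00 / 0.09 = $156,666.6667
Discount to today: PV = $156,666.6667 / (1 + 0.09)^6 = $156,666.6667 / 1.677100 = $93,415.21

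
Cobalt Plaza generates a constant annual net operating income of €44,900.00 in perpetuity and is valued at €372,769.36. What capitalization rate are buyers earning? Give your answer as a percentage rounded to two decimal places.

P = C/r ⇒ r = C/P = €44,900.00/€372,769.36 = 0.120450

12.04%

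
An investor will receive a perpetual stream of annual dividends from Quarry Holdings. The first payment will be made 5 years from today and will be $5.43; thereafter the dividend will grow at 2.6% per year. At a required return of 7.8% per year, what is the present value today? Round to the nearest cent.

$77.33

Value at end of year 4: C₁ / (r − g) = $5.43 / (0.078 − 0.026) = $104.4231
Discount to today: PV = $104.4231 / (1 + 0.078)^4 = $104.4231 / 1.350439 = $77.33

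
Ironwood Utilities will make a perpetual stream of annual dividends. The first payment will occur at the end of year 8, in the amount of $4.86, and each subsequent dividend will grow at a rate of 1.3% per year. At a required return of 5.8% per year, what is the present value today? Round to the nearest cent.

$72.78

Value at end of year 7: C₁ / (r − g) = $4.86 / (0.058 − 0.013) = $108.0000
Discount to today: PV = $108.0000 / (1 + 0.058)^7 = $108.0000 / 1.483883 = $72.78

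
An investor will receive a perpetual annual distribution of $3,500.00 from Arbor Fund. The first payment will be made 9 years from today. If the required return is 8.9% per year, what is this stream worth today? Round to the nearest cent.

Value at end of year 8: C / r = $3,500.00 / 0.089 = $39,325.8427
Discount to today: PV = $39,325.8427 / (1 + 0.089)^8 = $39,325.8427 / 1.977985 = $19,881.77

$19881.77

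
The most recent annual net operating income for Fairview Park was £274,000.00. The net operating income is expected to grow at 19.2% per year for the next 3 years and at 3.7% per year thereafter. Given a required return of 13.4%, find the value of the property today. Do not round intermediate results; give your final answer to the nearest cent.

D_1 = 326608.00000
D_2 = 389316.73600
D_3 = 464065.54931
Terminal value at year 3: TV = D_3×(1+g_2)/(r−g_2) = 481235.97464/0.097 = 4961195.61481
P_0 = D_1/(1+r)^1 + D_2/(1+r)^2 + D_3/(1+r)^3 + TV/(1+r)^3
    = 288014.10935 + 302744.98972 + 318229.30136 + 3402100.88158 = 4311089.28201

£4311089.28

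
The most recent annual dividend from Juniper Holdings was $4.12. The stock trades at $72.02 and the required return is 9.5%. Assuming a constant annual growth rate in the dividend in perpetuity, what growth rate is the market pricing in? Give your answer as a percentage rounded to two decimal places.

P = D₀(1+g)/(r−g) ⇒ P(r−g) = D₀(1+g) ⇒ g(P+D₀) = P·r − D₀
g = (P·r − D₀)/(P + D₀) = ($72.02×0.095 − $4.12) / ($72.02 + $4.12) = 0.035749

3.57%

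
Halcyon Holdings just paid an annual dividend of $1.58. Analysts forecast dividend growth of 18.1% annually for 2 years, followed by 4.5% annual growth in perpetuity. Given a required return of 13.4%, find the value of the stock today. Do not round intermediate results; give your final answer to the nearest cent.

D_1 = 1.86598
D_2 = 2.20372
Terminal value at year 2: TV = D_2×(1+g_2)/(r−g_2) = 2.30289/0.089 = 25.87517
P_0 = D_1/(1+r)^1 + D_2/(1+r)^2 + TV/(1+r)^2
    = 1.64549 + 1.71368 + 20.12135 = 23.48052

$23.48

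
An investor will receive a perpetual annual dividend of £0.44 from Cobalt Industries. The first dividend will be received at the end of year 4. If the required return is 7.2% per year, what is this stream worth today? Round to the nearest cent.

Value at end of year 3: C / r = £0.44 / 0.072 = £6.1111
Discount to today: PV = £6.1111 / (1 + 0.072)^3 = £6.1111 / 1.231925 = £4.96

£4.96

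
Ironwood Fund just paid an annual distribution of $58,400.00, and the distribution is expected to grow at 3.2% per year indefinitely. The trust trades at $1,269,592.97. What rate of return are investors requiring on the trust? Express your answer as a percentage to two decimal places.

D₁ = $58,400.00 × 1.032 = $60,268.8000
P = D₁/(r − g) ⇒ r = D₁/P + g = $60,268.8000/$1,269,592.97 + 0.032 = 0.047471 + 0.032 = 0.079471

7.95%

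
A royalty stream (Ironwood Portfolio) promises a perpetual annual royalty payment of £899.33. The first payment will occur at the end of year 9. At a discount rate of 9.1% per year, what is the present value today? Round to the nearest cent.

Value at end of year 8: C / r = £899.33 / 0.091 = £9,882.7473
Discount to today: PV = £9,882.7473 / (1 + 0.091)^8 = £9,882.7473 / 2.007234 = £4,923.57

£4923.57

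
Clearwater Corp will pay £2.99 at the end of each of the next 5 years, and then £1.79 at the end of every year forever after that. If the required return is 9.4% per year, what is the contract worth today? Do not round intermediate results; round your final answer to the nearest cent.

PV of 5-year annuity: £2.99 × [1 − (1+0.094)^−5] / 0.094 = 11.51035
Perpetuity value at year 5: £1.79 / 0.094 = 19.04255
PV of perpetuity: 19.04255 / (1+0.094)^5 = 12.15174
Total PV = 11.51035 + 12.15174 = 23.66209

£23.66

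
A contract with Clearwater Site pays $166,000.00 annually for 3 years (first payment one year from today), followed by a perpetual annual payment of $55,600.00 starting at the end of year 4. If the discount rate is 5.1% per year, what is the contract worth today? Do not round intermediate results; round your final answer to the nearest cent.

$1390280.20

PV of 3-year annuity: $166,000.00 × [1 − (1+0.051)^−3] / 0.051 = 451213.43767
Perpetuity value at year 3: $55,600.00 / 0.051 = 1090196.07843
PV of perpetuity: 1090196.07843 / (1+0.051)^3 = 939066.75834
Total PV = 451213.43767 + 939066.75834 = 1390280.19601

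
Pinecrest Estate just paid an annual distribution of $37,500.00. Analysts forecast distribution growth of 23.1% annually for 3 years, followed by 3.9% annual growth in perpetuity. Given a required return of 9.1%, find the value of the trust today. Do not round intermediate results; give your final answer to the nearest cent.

D_1 = 46162.50000
D_2 = 56826.03750
D_3 = 69952.85216
Terminal value at year 3: TV = D_3×(1+g_2)/(r−g_2) = 72681.01340/0.052 = 1397711.79609
P_0 = D_1/(1+r)^1 + D_2/(1+r)^2 + D_3/(1+r)^3 + TV/(1+r)^3
    = 42312.09899 + 47741.69923 + 53868.04010 + 1076324.87818 = 1220246.71651

$1220246.72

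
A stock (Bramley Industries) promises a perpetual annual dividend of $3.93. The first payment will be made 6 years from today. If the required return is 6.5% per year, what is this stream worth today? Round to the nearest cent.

Value at end of year 5: C / r = $3.93 / 0.065 = $60.4615
Discount to today: PV = $60.4615 / (1 + 0.065)^5 = $60.4615 / 1.370087 = $44.13

$44.13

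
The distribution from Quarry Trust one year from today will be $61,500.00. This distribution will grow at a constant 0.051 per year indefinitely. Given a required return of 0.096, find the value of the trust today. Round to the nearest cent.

$1366666.67

Growing perpetuity: P = D₁ / (r − g) = $61,500.0000 / (0.096 − 0.051) = $1,366,666.67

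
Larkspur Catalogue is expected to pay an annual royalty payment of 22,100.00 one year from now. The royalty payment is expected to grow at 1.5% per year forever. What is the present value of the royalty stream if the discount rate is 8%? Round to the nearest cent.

340000.00

Growing perpetuity: P = D₁ / (r − g) = 22,100.0000 / (0.08 − 0.015) = 340,000.00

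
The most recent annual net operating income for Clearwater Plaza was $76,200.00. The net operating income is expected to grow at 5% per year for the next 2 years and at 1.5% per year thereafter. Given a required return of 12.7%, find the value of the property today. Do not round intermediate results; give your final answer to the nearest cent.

D_1 = 80010.00000
D_2 = 84010.50000
Terminal value at year 2: TV = D_2×(1+g_2)/(r−g_2) = 85270.65750/0.112 = 761345.15625
P_0 = D_1/(1+r)^1 + D_2/(1+r)^2 + TV/(1+r)^2
    = 70993.78882 + 66143.28151 + 599423.48868 = 736560.55901

$736560.56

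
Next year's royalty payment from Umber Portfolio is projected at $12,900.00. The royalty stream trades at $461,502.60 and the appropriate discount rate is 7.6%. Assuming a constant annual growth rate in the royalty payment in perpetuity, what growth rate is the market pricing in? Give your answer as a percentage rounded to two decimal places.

P = D₁/(r−g) ⇒ g = r − D₁/P = 0.076 − $12,900.00/$461,502.60 = 0.048048

4.80%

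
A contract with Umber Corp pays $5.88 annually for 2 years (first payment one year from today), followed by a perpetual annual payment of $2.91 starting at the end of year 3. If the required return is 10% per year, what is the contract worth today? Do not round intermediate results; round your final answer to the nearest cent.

PV of 2-year annuity: $5.88 × [1 − (1+0.1)^−2] / 0.1 = 10.20496
Perpetuity value at year 2: $2.91 / 0.1 = 29.10000
PV of perpetuity: 29.10000 / (1+0.1)^2 = 24.04959
Total PV = 10.20496 + 24.04959 = 34.25455

$34.25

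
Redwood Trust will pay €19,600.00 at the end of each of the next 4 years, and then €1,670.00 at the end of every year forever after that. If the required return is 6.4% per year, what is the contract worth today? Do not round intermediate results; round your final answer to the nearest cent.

€87658.23

PV of 4-year annuity: €19,600.00 × [1 − (1+0.064)^−4] / 0.064 = 67298.59661
Perpetuity value at year 4: €1,670.00 / 0.064 = 26093.75000
PV of perpetuity: 26093.75000 / (1+0.064)^4 = 20359.63488
Total PV = 67298.59661 + 20359.63488 = 87658.23149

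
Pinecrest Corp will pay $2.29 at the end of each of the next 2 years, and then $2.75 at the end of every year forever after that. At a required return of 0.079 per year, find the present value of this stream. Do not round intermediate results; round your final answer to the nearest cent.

PV of 2-year annuity: $2.29 × [1 − (1+0.079)^−2] / 0.079 = 4.08928
Perpetuity value at year 2: $2.75 / 0.079 = 34.81013
PV of perpetuity: 34.81013 / (1+0.079)^2 = 29.89942
Total PV = 4.08928 + 29.89942 = 33.98870

$33.99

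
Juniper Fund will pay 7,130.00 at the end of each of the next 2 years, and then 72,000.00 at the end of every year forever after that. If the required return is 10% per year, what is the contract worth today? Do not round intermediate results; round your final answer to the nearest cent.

607415.70

PV of 2-year annuity: 7,130.00 × [1 − (1+0.1)^−2] / 0.1 = 12374.38017
Perpetuity value at year 2: 72,000.00 / 0.1 = 720000.00000
PV of perpetuity: 720000.00000 / (1+0.1)^2 = 595041.32231
Total PV = 12374.38017 + 595041.32231 = 607415.70248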